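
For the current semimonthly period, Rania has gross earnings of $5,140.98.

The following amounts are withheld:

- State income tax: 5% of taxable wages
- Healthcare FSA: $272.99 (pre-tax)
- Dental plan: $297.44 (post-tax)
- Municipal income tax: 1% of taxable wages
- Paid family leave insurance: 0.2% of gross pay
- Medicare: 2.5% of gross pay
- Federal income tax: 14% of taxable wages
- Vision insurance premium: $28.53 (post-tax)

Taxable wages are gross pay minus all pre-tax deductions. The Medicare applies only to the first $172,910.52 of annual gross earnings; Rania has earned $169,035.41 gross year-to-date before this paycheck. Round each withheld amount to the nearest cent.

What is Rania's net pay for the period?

Healthcare FSA: $272.99
Taxable wages = $5,140.98 − $272.99 = $4,867.99
Federal income tax: $4,867.99 × 0.14 = $681.52
Municipal income tax: $4,867.99 × 0.01 = $48.68
State income tax: $4,867.99 × 0.05 = $243.40
Medicare: only $172,910.52 − $169,035.41 = $3,875.11 of this check is subject → $3,875.11 × 0.025 = $96.88
Paid family leave insurance: $5,140.98 × 0.002 = $10.28
Vision insurance premium: $28.53
Dental plan: $297.44
Total deductions = $272.99 + $681.52 + $48.68 + $243.40 + $96.88 + $10.28 + $28.53 + $297.44 = $1,679.72
Net pay = $5,140.98 − $1,679.72 = $3,461.26

$3,461.26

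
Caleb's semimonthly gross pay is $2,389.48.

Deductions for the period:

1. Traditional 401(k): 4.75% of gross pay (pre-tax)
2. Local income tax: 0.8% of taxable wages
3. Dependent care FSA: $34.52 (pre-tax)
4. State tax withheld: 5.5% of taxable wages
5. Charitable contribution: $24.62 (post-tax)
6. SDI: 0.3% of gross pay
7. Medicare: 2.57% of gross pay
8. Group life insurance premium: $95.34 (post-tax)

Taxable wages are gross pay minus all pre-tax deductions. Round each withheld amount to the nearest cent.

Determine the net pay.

Traditional 401(k): $2,389.48 × 0.0475 = $113.50
Dependent care FSA: $34.52
Pre-tax total = $113.50 + $34.52 = $148.02
Taxable wages = $2,389.48 − $148.02 = $2,241.46
Local income tax: $2,241.46 × 0.008 = $17.93
State tax withheld: $2,241.46 × 0.055 = $123.28
SDI: $2,389.48 × 0.003 = $7.17
Medicare: $2,389.48 × 0.0257 = $61.41
Charitable contribution: $24.62
Group life insurance premium: $95.34
Total deductions = $113.50 + $34.52 + $17.93 + $123.28 + $7.17 + $61.41 + $24.62 + $95.34 = $477.77
Net pay = $2,389.48 − $477.77 = $1,911.71

$1,911.71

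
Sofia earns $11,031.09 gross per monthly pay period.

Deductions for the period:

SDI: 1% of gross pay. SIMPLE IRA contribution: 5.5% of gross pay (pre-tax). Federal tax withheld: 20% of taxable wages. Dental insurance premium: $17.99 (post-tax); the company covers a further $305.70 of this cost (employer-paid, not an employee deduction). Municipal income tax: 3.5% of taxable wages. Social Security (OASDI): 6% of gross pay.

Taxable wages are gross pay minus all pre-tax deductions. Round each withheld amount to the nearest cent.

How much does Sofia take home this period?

SIMPLE IRA contribution: $11,031.09 × 0.055 = $606.71
Taxable wages = $11,031.09 − $606.71 = $10,424.38
Municipal income tax: $10,424.38 × 0.035 = $364.85
Federal tax withheld: $10,424.38 × 0.2 = $2,084.88
Social Security (OASDI): $11,031.09 × 0.06 = $661.87
SDI: $11,031.09 × 0.01 = $110.31
Dental insurance premium: $17.99
(Employer's $305.70 toward dental insurance premium is not withheld from the employee.)
Total deductions = $606.71 + $364.85 + $2,084.88 + $661.87 + $110.31 + $17.99 = $3,846.61
Net pay = $11,031.09 − $3,846.61 = $7,184.48

$7,184.48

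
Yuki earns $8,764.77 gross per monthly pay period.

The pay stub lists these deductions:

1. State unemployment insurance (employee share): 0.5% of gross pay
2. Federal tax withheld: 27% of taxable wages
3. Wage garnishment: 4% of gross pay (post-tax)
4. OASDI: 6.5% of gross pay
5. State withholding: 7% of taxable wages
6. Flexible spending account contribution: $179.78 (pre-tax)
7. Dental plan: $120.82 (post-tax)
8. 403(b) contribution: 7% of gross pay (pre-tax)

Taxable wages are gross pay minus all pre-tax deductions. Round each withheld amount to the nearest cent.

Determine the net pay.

$4,176.23

403(b) contribution: $8,764.77 × 0.07 = $613.53
Flexible spending account contribution: $179.78
Pre-tax total = $613.53 + $179.78 = $793.31
Taxable wages = $8,764.77 − $793.31 = $7,971.46
Federal tax withheld: $7,971.46 × 0.27 = $2,152.29
State withholding: $7,971.46 × 0.07 = $558.00
State unemployment insurance (employee share): $8,764.77 × 0.005 = $43.82
OASDI: $8,764.77 × 0.065 = $569.71
Wage garnishment: $8,764.77 × 0.04 = $350.59
Dental plan: $120.82
Total deductions = $613.53 + $179.78 + $2,152.29 + $558.00 + $43.82 + $569.71 + $350.59 + $120.82 = $4,588.54
Net pay = $8,764.77 − $4,588.54 = $4,176.23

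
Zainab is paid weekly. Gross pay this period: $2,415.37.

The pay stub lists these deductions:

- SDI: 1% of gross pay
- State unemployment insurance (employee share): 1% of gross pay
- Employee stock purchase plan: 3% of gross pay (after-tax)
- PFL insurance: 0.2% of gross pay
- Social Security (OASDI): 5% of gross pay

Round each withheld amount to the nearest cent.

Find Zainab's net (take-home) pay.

$2,169.01

SDI: $2,415.37 × 0.01 = $24.15
Social Security (OASDI): $2,415.37 × 0.05 = $120.77
State unemployment insurance (employee share): $2,415.37 × 0.01 = $24.15
PFL insurance: $2,415.37 × 0.002 = $4.83
Employee stock purchase plan: $2,415.37 × 0.03 = $72.46
Total deductions = $24.15 + $120.77 + $24.15 + $4.83 + $72.46 = $246.36
Net pay = $2,415.37 − $246.36 = $2,169.01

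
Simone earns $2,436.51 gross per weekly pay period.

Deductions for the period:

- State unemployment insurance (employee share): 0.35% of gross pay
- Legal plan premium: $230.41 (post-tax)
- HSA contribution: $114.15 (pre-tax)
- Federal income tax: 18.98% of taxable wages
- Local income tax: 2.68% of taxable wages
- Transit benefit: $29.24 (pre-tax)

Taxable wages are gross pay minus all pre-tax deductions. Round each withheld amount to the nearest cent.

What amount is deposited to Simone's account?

$1,557.49

HSA contribution: $114.15
Transit benefit: $29.24
Pre-tax total = $114.15 + $29.24 = $143.39
Taxable wages = $2,436.51 − $143.39 = $2,293.12
Local income tax: $2,293.12 × 0.0268 = $61.46
Federal income tax: $2,293.12 × 0.1898 = $435.23
State unemployment insurance (employee share): $2,436.51 × 0.0035 = $8.53
Legal plan premium: $230.41
Total deductions = $114.15 + $29.24 + $61.46 + $435.23 + $8.53 + $230.41 = $879.02
Net pay = $2,436.51 − $879.02 = $1,557.49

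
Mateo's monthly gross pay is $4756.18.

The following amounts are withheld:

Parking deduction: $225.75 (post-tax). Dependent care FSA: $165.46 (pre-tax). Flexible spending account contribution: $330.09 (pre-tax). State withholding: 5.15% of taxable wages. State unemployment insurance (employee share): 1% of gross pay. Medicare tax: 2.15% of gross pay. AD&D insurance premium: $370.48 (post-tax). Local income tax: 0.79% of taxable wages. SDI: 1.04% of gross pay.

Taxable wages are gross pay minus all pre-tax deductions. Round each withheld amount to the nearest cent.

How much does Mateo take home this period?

$3212.04

Flexible spending account contribution: $330.09
Dependent care FSA: $165.46
Pre-tax total = $330.09 + $165.46 = $495.55
Taxable wages = $4756.18 − $495.55 = $4260.63
State withholding: $4260.63 × 0.0515 = $219.42
Local income tax: $4260.63 × 0.0079 = $33.66
Medicare tax: $4756.18 × 0.0215 = $102.26
SDI: $4756.18 × 0.0104 = $49.46
State unemployment insurance (employee share): $4756.18 × 0.01 = $47.56
Parking deduction: $225.75
AD&D insurance premium: $370.48
Total deductions = $330.09 + $165.46 + $219.42 + $33.66 + $102.26 + $49.46 + $47.56 + $225.75 + $370.48 = $1544.14
Net pay = $4756.18 − $1544.14 = $3212.04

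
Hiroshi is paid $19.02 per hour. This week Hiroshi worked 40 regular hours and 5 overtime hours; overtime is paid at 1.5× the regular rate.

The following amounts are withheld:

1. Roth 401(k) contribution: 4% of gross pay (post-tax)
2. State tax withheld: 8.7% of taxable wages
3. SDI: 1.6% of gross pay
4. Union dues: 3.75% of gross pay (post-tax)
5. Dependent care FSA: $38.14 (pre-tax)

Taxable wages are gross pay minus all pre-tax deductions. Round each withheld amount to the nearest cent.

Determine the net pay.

Regular pay: 40 × $19.02 = $760.80
Overtime pay: 5 × $19.02 × 1.5 = $142.65
Gross pay = $760.80 + $142.65 = $903.45
Dependent care FSA: $38.14
Taxable wages = $903.45 − $38.14 = $865.31
State tax withheld: $865.31 × 0.087 = $75.28
SDI: $903.45 × 0.016 = $14.46
Union dues: $903.45 × 0.0375 = $33.88
Roth 401(k) contribution: $903.45 × 0.04 = $36.14
Total deductions = $38.14 + $75.28 + $14.46 + $33.88 + $36.14 = $197.90
Net pay = $903.45 − $197.90 = $705.55

$705.55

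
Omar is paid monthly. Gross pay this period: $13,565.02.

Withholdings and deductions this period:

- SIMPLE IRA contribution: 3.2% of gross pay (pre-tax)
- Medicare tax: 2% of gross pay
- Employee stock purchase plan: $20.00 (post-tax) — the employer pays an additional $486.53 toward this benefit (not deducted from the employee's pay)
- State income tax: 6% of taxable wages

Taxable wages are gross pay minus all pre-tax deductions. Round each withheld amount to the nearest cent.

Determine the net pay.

SIMPLE IRA contribution: $13,565.02 × 0.032 = $434.08
Taxable wages = $13,565.02 − $434.08 = $13,130.94
State income tax: $13,130.94 × 0.06 = $787.86
Medicare tax: $13,565.02 × 0.02 = $271.30
Employee stock purchase plan: $20.00
(Employer's $486.53 toward employee stock purchase plan is not withheld from the employee.)
Total deductions = $434.08 + $787.86 + $271.30 + $20.00 = $1,513.24
Net pay = $13,565.02 − $1,513.24 = $12,051.78

$12,051.78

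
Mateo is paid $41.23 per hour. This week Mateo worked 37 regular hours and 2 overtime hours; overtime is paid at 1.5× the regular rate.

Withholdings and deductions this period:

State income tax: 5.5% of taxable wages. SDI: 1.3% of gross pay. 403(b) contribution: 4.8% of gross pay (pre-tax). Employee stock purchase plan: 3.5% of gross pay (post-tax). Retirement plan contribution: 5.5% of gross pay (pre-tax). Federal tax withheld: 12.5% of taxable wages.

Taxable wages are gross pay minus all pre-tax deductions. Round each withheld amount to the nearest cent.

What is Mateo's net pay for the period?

Regular pay: 37 × $41.23 = $1,525.51
Overtime pay: 2 × $41.23 × 1.5 = $123.69
Gross pay = $1,525.51 + $123.69 = $1,649.20
403(b) contribution: $1,649.20 × 0.048 = $79.16
Retirement plan contribution: $1,649.20 × 0.055 = $90.71
Pre-tax total = $79.16 + $90.71 = $169.87
Taxable wages = $1,649.20 − $169.87 = $1,479.33
Federal tax withheld: $1,479.33 × 0.125 = $184.92
State income tax: $1,479.33 × 0.055 = $81.36
SDI: $1,649.20 × 0.013 = $21.44
Employee stock purchase plan: $1,649.20 × 0.035 = $57.72
Total deductions = $79.16 + $90.71 + $184.92 + $81.36 + $21.44 + $57.72 = $515.31
Net pay = $1,649.20 − $515.31 = $1,133.89

$1,133.89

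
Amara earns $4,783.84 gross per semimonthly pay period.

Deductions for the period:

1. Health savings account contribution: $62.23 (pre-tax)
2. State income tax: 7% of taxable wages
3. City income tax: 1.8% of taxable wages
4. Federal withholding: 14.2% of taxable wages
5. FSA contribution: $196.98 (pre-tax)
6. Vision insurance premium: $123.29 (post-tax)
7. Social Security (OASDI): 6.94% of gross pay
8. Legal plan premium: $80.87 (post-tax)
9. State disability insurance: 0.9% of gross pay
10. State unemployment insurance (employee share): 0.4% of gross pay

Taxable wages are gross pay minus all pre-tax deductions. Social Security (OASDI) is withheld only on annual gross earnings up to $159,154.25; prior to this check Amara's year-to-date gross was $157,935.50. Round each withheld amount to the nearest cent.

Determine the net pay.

FSA contribution: $196.98
Health savings account contribution: $62.23
Pre-tax total = $196.98 + $62.23 = $259.21
Taxable wages = $4,783.84 − $259.21 = $4,524.63
City income tax: $4,524.63 × 0.018 = $81.44
Federal withholding: $4,524.63 × 0.142 = $642.50
State income tax: $4,524.63 × 0.07 = $316.72
State disability insurance: $4,783.84 × 0.009 = $43.05
State unemployment insurance (employee share): $4,783.84 × 0.004 = $19.14
Social Security (OASDI): only $159,154.25 − $157,935.50 = $1,218.75 of this check is subject → $1,218.75 × 0.0694 = $84.58
Vision insurance premium: $123.29
Legal plan premium: $80.87
Total deductions = $196.98 + $62.23 + $81.44 + $642.50 + $316.72 + $43.05 + $19.14 + $84.58 + $123.29 + $80.87 = $1,650.80
Net pay = $4,783.84 − $1,650.80 = $3,133.04

$3,133.04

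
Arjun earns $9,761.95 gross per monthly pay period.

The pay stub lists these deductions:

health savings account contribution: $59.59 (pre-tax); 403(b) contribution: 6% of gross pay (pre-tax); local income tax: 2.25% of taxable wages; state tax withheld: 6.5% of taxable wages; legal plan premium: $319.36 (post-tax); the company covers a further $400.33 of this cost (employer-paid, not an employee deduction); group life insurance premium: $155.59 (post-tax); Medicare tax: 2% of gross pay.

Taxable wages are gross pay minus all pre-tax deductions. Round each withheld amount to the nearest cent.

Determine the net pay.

$7,648.75

403(b) contribution: $9,761.95 × 0.06 = $585.72
Health savings account contribution: $59.59
Pre-tax total = $585.72 + $59.59 = $645.31
Taxable wages = $9,761.95 − $645.31 = $9,116.64
State tax withheld: $9,116.64 × 0.065 = $592.58
Local income tax: $9,116.64 × 0.0225 = $205.12
Medicare tax: $9,761.95 × 0.02 = $195.24
Group life insurance premium: $155.59
Legal plan premium: $319.36
(Employer's $400.33 toward legal plan premium is not withheld from the employee.)
Total deductions = $585.72 + $59.59 + $592.58 + $205.12 + $195.24 + $155.59 + $319.36 = $2,113.20
Net pay = $9,761.95 − $2,113.20 = $7,648.75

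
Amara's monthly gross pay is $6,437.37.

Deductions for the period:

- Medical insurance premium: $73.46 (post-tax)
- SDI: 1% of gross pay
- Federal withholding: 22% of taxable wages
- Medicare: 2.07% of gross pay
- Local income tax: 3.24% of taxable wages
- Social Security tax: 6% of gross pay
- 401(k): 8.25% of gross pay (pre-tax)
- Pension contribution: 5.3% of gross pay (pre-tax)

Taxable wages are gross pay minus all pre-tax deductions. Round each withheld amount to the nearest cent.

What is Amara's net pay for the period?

$3,503.16

Pension contribution: $6,437.37 × 0.053 = $341.18
401(k): $6,437.37 × 0.0825 = $531.08
Pre-tax total = $341.18 + $531.08 = $872.26
Taxable wages = $6,437.37 − $872.26 = $5,565.11
Federal withholding: $5,565.11 × 0.22 = $1,224.32
Local income tax: $5,565.11 × 0.0324 = $180.31
Social Security tax: $6,437.37 × 0.06 = $386.24
SDI: $6,437.37 × 0.01 = $64.37
Medicare: $6,437.37 × 0.0207 = $133.25
Medical insurance premium: $73.46
Total deductions = $341.18 + $531.08 + $1,224.32 + $180.31 + $386.24 + $64.37 + $133.25 + $73.46 = $2,934.21
Net pay = $6,437.37 − $2,934.21 = $3,503.16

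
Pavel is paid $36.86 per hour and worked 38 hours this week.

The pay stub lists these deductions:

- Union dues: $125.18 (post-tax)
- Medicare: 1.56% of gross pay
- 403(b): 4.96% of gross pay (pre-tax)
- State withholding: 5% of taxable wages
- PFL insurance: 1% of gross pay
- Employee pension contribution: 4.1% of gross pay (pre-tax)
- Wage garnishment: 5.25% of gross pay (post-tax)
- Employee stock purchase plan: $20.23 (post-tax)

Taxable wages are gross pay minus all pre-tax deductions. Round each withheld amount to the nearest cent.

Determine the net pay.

Gross pay: 38 × $36.86 = $1400.68
403(b): $1400.68 × 0.0496 = $69.47
Employee pension contribution: $1400.68 × 0.041 = $57.43
Pre-tax total = $69.47 + $57.43 = $126.90
Taxable wages = $1400.68 − $126.90 = $1273.78
State withholding: $1273.78 × 0.05 = $63.69
PFL insurance: $1400.68 × 0.01 = $14.01
Medicare: $1400.68 × 0.0156 = $21.85
Employee stock purchase plan: $20.23
Union dues: $125.18
Wage garnishment: $1400.68 × 0.0525 = $73.54
Total deductions = $69.47 + $57.43 + $63.69 + $14.01 + $21.85 + $20.23 + $125.18 + $73.54 = $445.40
Net pay = $1400.68 − $445.40 = $955.28

$955.28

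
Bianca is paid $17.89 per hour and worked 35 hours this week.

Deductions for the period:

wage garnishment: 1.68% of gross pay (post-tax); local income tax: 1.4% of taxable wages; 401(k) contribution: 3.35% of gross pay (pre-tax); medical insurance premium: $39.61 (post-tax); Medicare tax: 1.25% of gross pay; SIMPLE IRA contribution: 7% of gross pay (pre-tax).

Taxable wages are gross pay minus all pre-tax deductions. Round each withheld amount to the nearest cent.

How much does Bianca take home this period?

$495.52

Gross pay: 35 × $17.89 = $626.15
401(k) contribution: $626.15 × 0.0335 = $20.98
SIMPLE IRA contribution: $626.15 × 0.07 = $43.83
Pre-tax total = $20.98 + $43.83 = $64.81
Taxable wages = $626.15 − $64.81 = $561.34
Local income tax: $561.34 × 0.014 = $7.86
Medicare tax: $626.15 × 0.0125 = $7.83
Medical insurance premium: $39.61
Wage garnishment: $626.15 × 0.0168 = $10.52
Total deductions = $20.98 + $43.83 + $7.86 + $7.83 + $39.61 + $10.52 = $130.63
Net pay = $626.15 − $130.63 = $495.52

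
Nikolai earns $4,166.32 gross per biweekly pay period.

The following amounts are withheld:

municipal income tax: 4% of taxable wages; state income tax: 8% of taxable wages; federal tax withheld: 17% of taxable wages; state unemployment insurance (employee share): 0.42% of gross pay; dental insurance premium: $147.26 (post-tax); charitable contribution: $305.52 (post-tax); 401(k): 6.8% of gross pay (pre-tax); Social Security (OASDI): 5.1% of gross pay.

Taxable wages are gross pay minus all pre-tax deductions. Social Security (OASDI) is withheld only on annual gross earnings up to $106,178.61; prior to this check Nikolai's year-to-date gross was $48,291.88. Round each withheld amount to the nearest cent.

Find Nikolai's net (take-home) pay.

401(k): $4,166.32 × 0.068 = $283.31
Taxable wages = $4,166.32 − $283.31 = $3,883.01
State income tax: $3,883.01 × 0.08 = $310.64
Municipal income tax: $3,883.01 × 0.04 = $155.32
Federal tax withheld: $3,883.01 × 0.17 = $660.11
State unemployment insurance (employee share): $4,166.32 × 0.0042 = $17.50
Social Security (OASDI): cap not yet reached, full $4,166.32 is subject → $4,166.32 × 0.051 = $212.48
Charitable contribution: $305.52
Dental insurance premium: $147.26
Total deductions = $283.31 + $310.64 + $155.32 + $660.11 + $17.50 + $212.48 + $305.52 + $147.26 = $2,092.14
Net pay = $4,166.32 − $2,092.14 = $2,074.18

$2,074.18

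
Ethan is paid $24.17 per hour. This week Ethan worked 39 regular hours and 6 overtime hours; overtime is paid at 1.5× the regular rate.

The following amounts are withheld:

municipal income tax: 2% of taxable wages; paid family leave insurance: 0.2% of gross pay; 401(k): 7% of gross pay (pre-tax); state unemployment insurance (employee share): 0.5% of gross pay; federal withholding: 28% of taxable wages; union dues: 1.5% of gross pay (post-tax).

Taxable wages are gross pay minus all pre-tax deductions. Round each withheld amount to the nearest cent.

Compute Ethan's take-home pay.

$729.74

Regular pay: 39 × $24.17 = $942.63
Overtime pay: 6 × $24.17 × 1.5 = $217.53
Gross pay = $942.63 + $217.53 = $1,160.16
401(k): $1,160.16 × 0.07 = $81.21
Taxable wages = $1,160.16 − $81.21 = $1,078.95
Municipal income tax: $1,078.95 × 0.02 = $21.58
Federal withholding: $1,078.95 × 0.28 = $302.11
Paid family leave insurance: $1,160.16 × 0.002 = $2.32
State unemployment insurance (employee share): $1,160.16 × 0.005 = $5.80
Union dues: $1,160.16 × 0.015 = $17.40
Total deductions = $81.21 + $21.58 + $302.11 + $2.32 + $5.80 + $17.40 = $430.42
Net pay = $1,160.16 − $430.42 = $729.74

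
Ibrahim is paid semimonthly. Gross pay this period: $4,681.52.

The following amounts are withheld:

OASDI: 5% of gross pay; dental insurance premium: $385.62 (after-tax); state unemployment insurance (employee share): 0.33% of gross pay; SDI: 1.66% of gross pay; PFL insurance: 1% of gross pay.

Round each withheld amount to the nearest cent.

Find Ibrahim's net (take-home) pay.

$3,921.84

OASDI: $4,681.52 × 0.05 = $234.08
SDI: $4,681.52 × 0.0166 = $77.71
State unemployment insurance (employee share): $4,681.52 × 0.0033 = $15.45
PFL insurance: $4,681.52 × 0.01 = $46.82
Dental insurance premium: $385.62
Total deductions = $234.08 + $77.71 + $15.45 + $46.82 + $385.62 = $759.68
Net pay = $4,681.52 − $759.68 = $3,921.84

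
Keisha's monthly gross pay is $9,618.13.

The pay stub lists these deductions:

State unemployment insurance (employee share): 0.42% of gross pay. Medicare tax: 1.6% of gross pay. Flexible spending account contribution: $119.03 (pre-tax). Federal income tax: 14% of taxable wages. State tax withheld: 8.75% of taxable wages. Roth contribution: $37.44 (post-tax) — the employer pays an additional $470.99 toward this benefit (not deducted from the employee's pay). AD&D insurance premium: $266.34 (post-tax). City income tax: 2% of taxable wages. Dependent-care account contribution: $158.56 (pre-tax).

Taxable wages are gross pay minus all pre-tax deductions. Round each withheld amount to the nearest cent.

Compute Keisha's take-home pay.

Dependent-care account contribution: $158.56
Flexible spending account contribution: $119.03
Pre-tax total = $158.56 + $119.03 = $277.59
Taxable wages = $9,618.13 − $277.59 = $9,340.54
State tax withheld: $9,340.54 × 0.0875 = $817.30
Federal income tax: $9,340.54 × 0.14 = $1,307.68
City income tax: $9,340.54 × 0.02 = $186.81
State unemployment insurance (employee share): $9,618.13 × 0.0042 = $40.40
Medicare tax: $9,618.13 × 0.016 = $153.89
AD&D insurance premium: $266.34
Roth contribution: $37.44
(Employer's $470.99 toward Roth contribution is not withheld from the employee.)
Total deductions = $158.56 + $119.03 + $817.30 + $1,307.68 + $186.81 + $40.40 + $153.89 + $266.34 + $37.44 = $3,087.45
Net pay = $9,618.13 − $3,087.45 = $6,530.68

$6,530.68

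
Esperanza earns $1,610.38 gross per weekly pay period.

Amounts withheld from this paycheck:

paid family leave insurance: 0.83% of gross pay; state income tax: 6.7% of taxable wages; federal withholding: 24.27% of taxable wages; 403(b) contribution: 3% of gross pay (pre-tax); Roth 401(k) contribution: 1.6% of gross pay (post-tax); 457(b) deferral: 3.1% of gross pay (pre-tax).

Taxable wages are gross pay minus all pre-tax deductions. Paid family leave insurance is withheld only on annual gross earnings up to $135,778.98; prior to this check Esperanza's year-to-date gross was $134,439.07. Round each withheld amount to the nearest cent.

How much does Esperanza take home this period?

$1,006.95

457(b) deferral: $1,610.38 × 0.031 = $49.92
403(b) contribution: $1,610.38 × 0.03 = $48.31
Pre-tax total = $49.92 + $48.31 = $98.23
Taxable wages = $1,610.38 − $98.23 = $1,512.15
Federal withholding: $1,512.15 × 0.2427 = $367.00
State income tax: $1,512.15 × 0.067 = $101.31
Paid family leave insurance: only $135,778.98 − $134,439.07 = $1,339.91 of this check is subject → $1,339.91 × 0.0083 = $11.12
Roth 401(k) contribution: $1,610.38 × 0.016 = $25.77
Total deductions = $49.92 + $48.31 + $367.00 + $101.31 + $11.12 + $25.77 = $603.43
Net pay = $1,610.38 − $603.43 = $1,006.95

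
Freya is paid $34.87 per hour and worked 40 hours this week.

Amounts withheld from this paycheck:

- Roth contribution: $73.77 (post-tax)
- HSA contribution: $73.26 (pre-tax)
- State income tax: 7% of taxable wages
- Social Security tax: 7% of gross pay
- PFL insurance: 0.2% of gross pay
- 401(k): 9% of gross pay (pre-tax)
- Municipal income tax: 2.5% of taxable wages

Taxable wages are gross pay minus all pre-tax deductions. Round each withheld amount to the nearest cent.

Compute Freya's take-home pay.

$908.19

Gross pay: 40 × $34.87 = $1,394.80
401(k): $1,394.80 × 0.09 = $125.53
HSA contribution: $73.26
Pre-tax total = $125.53 + $73.26 = $198.79
Taxable wages = $1,394.80 − $198.79 = $1,196.01
State income tax: $1,196.01 × 0.07 = $83.72
Municipal income tax: $1,196.01 × 0.025 = $29.90
Social Security tax: $1,394.80 × 0.07 = $97.64
PFL insurance: $1,394.80 × 0.002 = $2.79
Roth contribution: $73.77
Total deductions = $125.53 + $73.26 + $83.72 + $29.90 + $97.64 + $2.79 + $73.77 = $486.61
Net pay = $1,394.80 − $486.61 = $908.19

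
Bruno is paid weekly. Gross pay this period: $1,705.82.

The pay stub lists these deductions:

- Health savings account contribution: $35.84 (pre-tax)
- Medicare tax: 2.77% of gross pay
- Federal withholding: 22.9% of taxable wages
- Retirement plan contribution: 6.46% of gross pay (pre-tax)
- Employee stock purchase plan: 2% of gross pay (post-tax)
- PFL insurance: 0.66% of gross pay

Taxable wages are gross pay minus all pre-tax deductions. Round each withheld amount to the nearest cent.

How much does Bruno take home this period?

Health savings account contribution: $35.84
Retirement plan contribution: $1,705.82 × 0.0646 = $110.20
Pre-tax total = $35.84 + $110.20 = $146.04
Taxable wages = $1,705.82 − $146.04 = $1,559.78
Federal withholding: $1,559.78 × 0.229 = $357.19
PFL insurance: $1,705.82 × 0.0066 = $11.26
Medicare tax: $1,705.82 × 0.0277 = $47.25
Employee stock purchase plan: $1,705.82 × 0.02 = $34.12
Total deductions = $35.84 + $110.20 + $357.19 + $11.26 + $47.25 + $34.12 = $595.86
Net pay = $1,705.82 − $595.86 = $1,109.96

$1,109.96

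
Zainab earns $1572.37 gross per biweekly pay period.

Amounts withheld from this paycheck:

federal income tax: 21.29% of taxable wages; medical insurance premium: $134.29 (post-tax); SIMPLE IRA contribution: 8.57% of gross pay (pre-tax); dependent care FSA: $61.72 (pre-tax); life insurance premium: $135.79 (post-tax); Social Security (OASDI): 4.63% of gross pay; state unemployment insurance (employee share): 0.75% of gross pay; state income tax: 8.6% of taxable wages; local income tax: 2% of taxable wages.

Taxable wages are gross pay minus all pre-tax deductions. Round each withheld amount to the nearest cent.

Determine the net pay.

SIMPLE IRA contribution: $1572.37 × 0.0857 = $134.75
Dependent care FSA: $61.72
Pre-tax total = $134.75 + $61.72 = $196.47
Taxable wages = $1572.37 − $196.47 = $1375.90
Federal income tax: $1375.90 × 0.2129 = $292.93
State income tax: $1375.90 × 0.086 = $118.33
Local income tax: $1375.90 × 0.02 = $27.52
Social Security (OASDI): $1572.37 × 0.0463 = $72.80
State unemployment insurance (employee share): $1572.37 × 0.0075 = $11.79
Medical insurance premium: $134.29
Life insurance premium: $135.79
Total deductions = $134.75 + $61.72 + $292.93 + $118.33 + $27.52 + $72.80 + $11.79 + $134.29 + $135.79 = $989.92
Net pay = $1572.37 − $989.92 = $582.45

$582.45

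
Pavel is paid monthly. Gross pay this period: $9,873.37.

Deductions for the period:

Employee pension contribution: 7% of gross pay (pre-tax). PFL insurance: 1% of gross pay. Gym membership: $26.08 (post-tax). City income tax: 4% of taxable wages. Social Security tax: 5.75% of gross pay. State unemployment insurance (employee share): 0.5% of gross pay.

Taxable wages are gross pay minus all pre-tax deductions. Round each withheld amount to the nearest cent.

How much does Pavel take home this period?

Employee pension contribution: $9,873.37 × 0.07 = $691.14
Taxable wages = $9,873.37 − $691.14 = $9,182.23
City income tax: $9,182.23 × 0.04 = $367.29
Social Security tax: $9,873.37 × 0.0575 = $567.72
PFL insurance: $9,873.37 × 0.01 = $98.73
State unemployment insurance (employee share): $9,873.37 × 0.005 = $49.37
Gym membership: $26.08
Total deductions = $691.14 + $367.29 + $567.72 + $98.73 + $49.37 + $26.08 = $1,800.33
Net pay = $9,873.37 − $1,800.33 = $8,073.04

$8,073.04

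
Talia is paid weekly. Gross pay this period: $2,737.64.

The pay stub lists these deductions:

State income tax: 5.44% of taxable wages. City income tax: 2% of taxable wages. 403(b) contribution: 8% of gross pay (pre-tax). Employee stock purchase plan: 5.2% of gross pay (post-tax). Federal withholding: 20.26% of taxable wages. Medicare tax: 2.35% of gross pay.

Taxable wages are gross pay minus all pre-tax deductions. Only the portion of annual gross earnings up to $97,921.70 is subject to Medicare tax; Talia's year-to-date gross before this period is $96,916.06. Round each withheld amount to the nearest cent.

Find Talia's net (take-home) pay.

$1,654.99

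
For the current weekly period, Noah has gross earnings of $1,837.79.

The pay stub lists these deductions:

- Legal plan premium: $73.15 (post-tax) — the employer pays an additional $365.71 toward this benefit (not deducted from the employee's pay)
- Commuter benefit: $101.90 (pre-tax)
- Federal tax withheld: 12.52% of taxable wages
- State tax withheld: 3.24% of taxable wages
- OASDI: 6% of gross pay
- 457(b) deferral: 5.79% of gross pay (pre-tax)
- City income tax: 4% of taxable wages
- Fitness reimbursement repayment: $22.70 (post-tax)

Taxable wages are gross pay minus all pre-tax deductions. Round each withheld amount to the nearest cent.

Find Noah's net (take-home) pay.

$1,101.37

457(b) deferral: $1,837.79 × 0.0579 = $106.41
Commuter benefit: $101.90
Pre-tax total = $106.41 + $101.90 = $208.31
Taxable wages = $1,837.79 − $208.31 = $1,629.48
Federal tax withheld: $1,629.48 × 0.1252 = $204.01
City income tax: $1,629.48 × 0.04 = $65.18
State tax withheld: $1,629.48 × 0.0324 = $52.80
OASDI: $1,837.79 × 0.06 = $110.27
Fitness reimbursement repayment: $22.70
Legal plan premium: $73.15
(Employer's $365.71 toward legal plan premium is not withheld from the employee.)
Total deductions = $106.41 + $101.90 + $204.01 + $65.18 + $52.80 + $110.27 + $22.70 + $73.15 = $736.42
Net pay = $1,837.79 − $736.42 = $1,101.37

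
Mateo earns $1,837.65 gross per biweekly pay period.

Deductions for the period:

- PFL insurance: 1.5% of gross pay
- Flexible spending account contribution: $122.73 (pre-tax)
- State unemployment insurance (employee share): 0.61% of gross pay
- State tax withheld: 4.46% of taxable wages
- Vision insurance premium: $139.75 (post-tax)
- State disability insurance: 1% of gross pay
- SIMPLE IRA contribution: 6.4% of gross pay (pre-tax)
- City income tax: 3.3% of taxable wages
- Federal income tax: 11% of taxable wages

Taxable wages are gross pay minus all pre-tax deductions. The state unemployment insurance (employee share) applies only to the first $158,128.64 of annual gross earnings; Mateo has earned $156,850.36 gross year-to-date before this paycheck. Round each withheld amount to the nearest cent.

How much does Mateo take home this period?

$1,104.17

Flexible spending account contribution: $122.73
SIMPLE IRA contribution: $1,837.65 × 0.064 = $117.61
Pre-tax total = $122.73 + $117.61 = $240.34
Taxable wages = $1,837.65 − $240.34 = $1,597.31
Federal income tax: $1,597.31 × 0.11 = $175.70
State tax withheld: $1,597.31 × 0.0446 = $71.24
City income tax: $1,597.31 × 0.033 = $52.71
State unemployment insurance (employee share): only $158,128.64 − $156,850.36 = $1,278.28 of this check is subject → $1,278.28 × 0.0061 = $7.80
State disability insurance: $1,837.65 × 0.01 = $18.38
PFL insurance: $1,837.65 × 0.015 = $27.56
Vision insurance premium: $139.75
Total deductions = $122.73 + $117.61 + $175.70 + $71.24 + $52.71 + $7.80 + $18.38 + $27.56 + $139.75 = $733.48
Net pay = $1,837.65 − $733.48 = $1,104.17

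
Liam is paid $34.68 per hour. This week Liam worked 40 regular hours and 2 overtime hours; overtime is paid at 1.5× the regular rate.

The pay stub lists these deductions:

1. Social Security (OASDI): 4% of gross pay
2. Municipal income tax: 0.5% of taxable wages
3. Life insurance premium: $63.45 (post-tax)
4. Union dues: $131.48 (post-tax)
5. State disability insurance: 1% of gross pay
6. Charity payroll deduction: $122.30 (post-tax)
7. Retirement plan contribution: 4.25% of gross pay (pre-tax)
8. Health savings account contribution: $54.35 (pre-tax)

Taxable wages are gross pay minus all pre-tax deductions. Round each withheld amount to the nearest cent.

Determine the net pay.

Regular pay: 40 × $34.68 = $1387.20
Overtime pay: 2 × $34.68 × 1.5 = $104.04
Gross pay = $1387.20 + $104.04 = $1491.24
Retirement plan contribution: $1491.24 × 0.0425 = $63.38
Health savings account contribution: $54.35
Pre-tax total = $63.38 + $54.35 = $117.73
Taxable wages = $1491.24 − $117.73 = $1373.51
Municipal income tax: $1373.51 × 0.005 = $6.87
Social Security (OASDI): $1491.24 × 0.04 = $59.65
State disability insurance: $1491.24 × 0.01 = $14.91
Union dues: $131.48
Life insurance premium: $63.45
Charity payroll deduction: $122.30
Total deductions = $63.38 + $54.35 + $6.87 + $59.65 + $14.91 + $131.48 + $63.45 + $122.30 = $516.39
Net pay = $1491.24 − $516.39 = $974.85

$974.85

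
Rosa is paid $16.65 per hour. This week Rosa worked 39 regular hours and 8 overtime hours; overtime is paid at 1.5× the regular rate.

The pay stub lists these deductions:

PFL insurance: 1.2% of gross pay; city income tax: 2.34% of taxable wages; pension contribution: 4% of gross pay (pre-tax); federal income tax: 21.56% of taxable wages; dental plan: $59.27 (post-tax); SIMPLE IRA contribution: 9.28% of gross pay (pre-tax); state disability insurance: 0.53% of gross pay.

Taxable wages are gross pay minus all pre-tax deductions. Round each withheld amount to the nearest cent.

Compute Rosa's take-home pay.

$486.43

Regular pay: 39 × $16.65 = $649.35
Overtime pay: 8 × $16.65 × 1.5 = $199.80
Gross pay = $649.35 + $199.80 = $849.15
SIMPLE IRA contribution: $849.15 × 0.0928 = $78.80
Pension contribution: $849.15 × 0.04 = $33.97
Pre-tax total = $78.80 + $33.97 = $112.77
Taxable wages = $849.15 − $112.77 = $736.38
City income tax: $736.38 × 0.0234 = $17.23
Federal income tax: $736.38 × 0.2156 = $158.76
State disability insurance: $849.15 × 0.0053 = $4.50
PFL insurance: $849.15 × 0.012 = $10.19
Dental plan: $59.27
Total deductions = $78.80 + $33.97 + $17.23 + $158.76 + $4.50 + $10.19 + $59.27 = $362.72
Net pay = $849.15 − $362.72 = $486.43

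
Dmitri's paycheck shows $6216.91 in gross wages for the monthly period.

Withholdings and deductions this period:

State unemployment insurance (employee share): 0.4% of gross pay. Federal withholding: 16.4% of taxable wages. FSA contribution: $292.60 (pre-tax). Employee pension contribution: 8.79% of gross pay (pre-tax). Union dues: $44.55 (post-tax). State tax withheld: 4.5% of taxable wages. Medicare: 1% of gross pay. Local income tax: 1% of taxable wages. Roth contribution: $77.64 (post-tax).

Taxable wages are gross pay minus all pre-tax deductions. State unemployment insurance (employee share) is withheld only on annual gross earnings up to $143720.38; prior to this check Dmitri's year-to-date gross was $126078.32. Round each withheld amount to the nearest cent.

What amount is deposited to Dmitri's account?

FSA contribution: $292.60
Employee pension contribution: $6216.91 × 0.0879 = $546.47
Pre-tax total = $292.60 + $546.47 = $839.07
Taxable wages = $6216.91 − $839.07 = $5377.84
State tax withheld: $5377.84 × 0.045 = $242.00
Local income tax: $5377.84 × 0.01 = $53.78
Federal withholding: $5377.84 × 0.164 = $881.97
State unemployment insurance (employee share): cap not yet reached, full $6216.91 is subject → $6216.91 × 0.004 = $24.87
Medicare: $6216.91 × 0.01 = $62.17
Roth contribution: $77.64
Union dues: $44.55
Total deductions = $292.60 + $546.47 + $242.00 + $53.78 + $881.97 + $24.87 + $62.17 + $77.64 + $44.55 = $2226.05
Net pay = $6216.91 − $2226.05 = $3990.86

$3990.86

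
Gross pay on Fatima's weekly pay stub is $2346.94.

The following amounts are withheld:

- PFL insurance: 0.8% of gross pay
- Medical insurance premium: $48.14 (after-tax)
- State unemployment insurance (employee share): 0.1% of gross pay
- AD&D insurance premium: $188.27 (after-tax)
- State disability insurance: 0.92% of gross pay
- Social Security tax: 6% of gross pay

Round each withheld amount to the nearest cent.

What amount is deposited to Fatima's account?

$1926.99

PFL insurance: $2346.94 × 0.008 = $18.78
State disability insurance: $2346.94 × 0.0092 = $21.59
State unemployment insurance (employee share): $2346.94 × 0.001 = $2.35
Social Security tax: $2346.94 × 0.06 = $140.82
AD&D insurance premium: $188.27
Medical insurance premium: $48.14
Total deductions = $18.78 + $21.59 + $2.35 + $140.82 + $188.27 + $48.14 = $419.95
Net pay = $2346.94 − $419.95 = $1926.99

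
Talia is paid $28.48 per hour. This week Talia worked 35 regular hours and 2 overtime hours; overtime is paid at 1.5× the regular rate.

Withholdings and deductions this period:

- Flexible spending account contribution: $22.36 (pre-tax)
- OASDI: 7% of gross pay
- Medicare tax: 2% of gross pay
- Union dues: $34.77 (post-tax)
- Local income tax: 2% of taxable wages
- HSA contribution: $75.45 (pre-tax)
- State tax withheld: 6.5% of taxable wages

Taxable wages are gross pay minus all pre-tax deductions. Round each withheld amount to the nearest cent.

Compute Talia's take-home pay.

Regular pay: 35 × $28.48 = $996.80
Overtime pay: 2 × $28.48 × 1.5 = $85.44
Gross pay = $996.80 + $85.44 = $1082.24
HSA contribution: $75.45
Flexible spending account contribution: $22.36
Pre-tax total = $75.45 + $22.36 = $97.81
Taxable wages = $1082.24 − $97.81 = $984.43
Local income tax: $984.43 × 0.02 = $19.69
State tax withheld: $984.43 × 0.065 = $63.99
Medicare tax: $1082.24 × 0.02 = $21.64
OASDI: $1082.24 × 0.07 = $75.76
Union dues: $34.77
Total deductions = $75.45 + $22.36 + $19.69 + $63.99 + $21.64 + $75.76 + $34.77 = $313.66
Net pay = $1082.24 − $313.66 = $768.58

$768.58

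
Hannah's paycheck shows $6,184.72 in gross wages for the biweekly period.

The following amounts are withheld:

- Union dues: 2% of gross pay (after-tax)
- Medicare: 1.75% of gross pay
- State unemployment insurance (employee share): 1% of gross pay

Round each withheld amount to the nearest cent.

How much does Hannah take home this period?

Medicare: $6,184.72 × 0.0175 = $108.23
State unemployment insurance (employee share): $6,184.72 × 0.01 = $61.85
Union dues: $6,184.72 × 0.02 = $123.69
Total deductions = $108.23 + $61.85 + $123.69 = $293.77
Net pay = $6,184.72 − $293.77 = $5,890.95

$5,890.95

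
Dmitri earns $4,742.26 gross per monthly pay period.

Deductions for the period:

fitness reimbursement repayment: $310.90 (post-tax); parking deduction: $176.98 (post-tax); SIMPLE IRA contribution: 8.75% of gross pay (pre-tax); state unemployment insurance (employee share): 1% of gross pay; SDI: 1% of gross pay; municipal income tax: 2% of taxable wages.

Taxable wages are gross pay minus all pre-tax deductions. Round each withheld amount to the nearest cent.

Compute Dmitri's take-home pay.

SIMPLE IRA contribution: $4,742.26 × 0.0875 = $414.95
Taxable wages = $4,742.26 − $414.95 = $4,327.31
Municipal income tax: $4,327.31 × 0.02 = $86.55
SDI: $4,742.26 × 0.01 = $47.42
State unemployment insurance (employee share): $4,742.26 × 0.01 = $47.42
Parking deduction: $176.98
Fitness reimbursement repayment: $310.90
Total deductions = $414.95 + $86.55 + $47.42 + $47.42 + $176.98 + $310.90 = $1,084.22
Net pay = $4,742.26 − $1,084.22 = $3,658.04

$3,658.04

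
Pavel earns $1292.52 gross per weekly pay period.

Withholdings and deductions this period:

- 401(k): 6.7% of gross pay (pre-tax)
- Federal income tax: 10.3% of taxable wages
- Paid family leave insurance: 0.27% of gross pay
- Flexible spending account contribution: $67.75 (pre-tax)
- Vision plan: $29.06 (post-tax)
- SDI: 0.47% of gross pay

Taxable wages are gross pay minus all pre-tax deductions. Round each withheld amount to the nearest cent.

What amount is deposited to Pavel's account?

$982.32

401(k): $1292.52 × 0.067 = $86.60
Flexible spending account contribution: $67.75
Pre-tax total = $86.60 + $67.75 = $154.35
Taxable wages = $1292.52 − $154.35 = $1138.17
Federal income tax: $1138.17 × 0.103 = $117.23
Paid family leave insurance: $1292.52 × 0.0027 = $3.49
SDI: $1292.52 × 0.0047 = $6.07
Vision plan: $29.06
Total deductions = $86.60 + $67.75 + $117.23 + $3.49 + $6.07 + $29.06 = $310.20
Net pay = $1292.52 − $310.20 = $982.32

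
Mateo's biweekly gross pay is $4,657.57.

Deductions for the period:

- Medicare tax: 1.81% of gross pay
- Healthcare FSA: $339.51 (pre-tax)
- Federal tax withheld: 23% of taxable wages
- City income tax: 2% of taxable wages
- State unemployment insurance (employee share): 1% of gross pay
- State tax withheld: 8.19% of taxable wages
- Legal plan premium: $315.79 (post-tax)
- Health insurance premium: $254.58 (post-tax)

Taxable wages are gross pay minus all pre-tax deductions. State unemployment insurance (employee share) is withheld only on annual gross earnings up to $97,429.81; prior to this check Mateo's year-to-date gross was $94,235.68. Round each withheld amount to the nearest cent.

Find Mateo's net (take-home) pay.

Healthcare FSA: $339.51
Taxable wages = $4,657.57 − $339.51 = $4,318.06
State tax withheld: $4,318.06 × 0.0819 = $353.65
City income tax: $4,318.06 × 0.02 = $86.36
Federal tax withheld: $4,318.06 × 0.23 = $993.15
State unemployment insurance (employee share): only $97,429.81 − $94,235.68 = $3,194.13 of this check is subject → $3,194.13 × 0.01 = $31.94
Medicare tax: $4,657.57 × 0.0181 = $84.30
Health insurance premium: $254.58
Legal plan premium: $315.79
Total deductions = $339.51 + $353.65 + $86.36 + $993.15 + $31.94 + $84.30 + $254.58 + $315.79 = $2,459.28
Net pay = $4,657.57 − $2,459.28 = $2,198.29

$2,198.29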